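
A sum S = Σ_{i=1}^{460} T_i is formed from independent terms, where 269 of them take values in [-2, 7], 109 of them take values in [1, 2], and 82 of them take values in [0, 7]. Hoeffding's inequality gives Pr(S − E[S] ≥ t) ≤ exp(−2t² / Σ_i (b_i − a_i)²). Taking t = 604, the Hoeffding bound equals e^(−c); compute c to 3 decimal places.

28.154

Σ(b_i − a_i)² = 269·9² + 109·1² + 82·7² = 25916.
c = 2t² / 25916 = 2·604² / 25916 = 28.1537.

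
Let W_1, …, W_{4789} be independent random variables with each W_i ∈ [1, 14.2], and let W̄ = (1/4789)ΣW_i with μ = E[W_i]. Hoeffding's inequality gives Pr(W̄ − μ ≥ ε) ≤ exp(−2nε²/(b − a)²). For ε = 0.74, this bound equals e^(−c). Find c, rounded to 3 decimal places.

30.102

c = 2nε²/(b − a)² = 2·4789·0.74² / 13.2² = 30.1017.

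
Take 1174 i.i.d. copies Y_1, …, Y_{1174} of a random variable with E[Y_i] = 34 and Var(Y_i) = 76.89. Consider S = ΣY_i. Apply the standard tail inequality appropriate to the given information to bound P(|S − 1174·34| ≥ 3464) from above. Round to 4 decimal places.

With mean and variance of each term known, Chebyshev's inequality bounds the deviation of the sum (or sample mean).
Var(S) = n·Var(Y_i) = 1174·76.89 = 90268.86.
Chebyshev: P(|S − 1174·34| ≥ 3464) ≤ Var(S)/3464² = 90268.86/11999296 = 0.0075.

0.0075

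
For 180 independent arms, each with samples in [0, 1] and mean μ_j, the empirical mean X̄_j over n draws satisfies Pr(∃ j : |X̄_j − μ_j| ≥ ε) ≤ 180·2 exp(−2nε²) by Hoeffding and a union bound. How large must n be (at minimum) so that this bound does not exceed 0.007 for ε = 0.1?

543

Need 2·180·exp(−2nε²) ≤ 0.007, i.e. exp(−2nε²) ≤ 0.007/360.
So 2nε² ≥ ln(360/0.007) = 10.847949.
Hence n ≥ 10.847949/(2·0.1²) = 542.397.
The smallest integer n is 543.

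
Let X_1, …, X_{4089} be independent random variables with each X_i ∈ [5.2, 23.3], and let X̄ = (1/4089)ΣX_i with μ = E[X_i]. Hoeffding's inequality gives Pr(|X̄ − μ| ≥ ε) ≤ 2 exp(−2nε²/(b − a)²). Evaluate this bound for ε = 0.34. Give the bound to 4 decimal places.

Exponent: 2nε²/(b − a)² = 2·4089·0.34² / 18.1² = 2.88568.
Bound = 2·exp(−2.88568) = 0.11163.

0.1116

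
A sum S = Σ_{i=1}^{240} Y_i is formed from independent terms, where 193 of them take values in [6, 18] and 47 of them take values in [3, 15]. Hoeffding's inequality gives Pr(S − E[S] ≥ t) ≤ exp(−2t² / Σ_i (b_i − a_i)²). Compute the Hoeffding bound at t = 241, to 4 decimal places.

Σ(b_i − a_i)² = 193·12² + 47·12² = 34560.
Exponent = 2·241² / 34560 = 3.36117.
Bound = exp(−3.36117) = 0.03469.

0.0347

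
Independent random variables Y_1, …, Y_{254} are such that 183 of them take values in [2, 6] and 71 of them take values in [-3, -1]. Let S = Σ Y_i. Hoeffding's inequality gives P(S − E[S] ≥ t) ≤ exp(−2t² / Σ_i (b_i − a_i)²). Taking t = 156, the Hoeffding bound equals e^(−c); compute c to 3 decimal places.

15.153

Σ(b_i − a_i)² = 183·4² + 71·2² = 3212.
c = 2t² / 3212 = 2·156² / 3212 = 15.1532.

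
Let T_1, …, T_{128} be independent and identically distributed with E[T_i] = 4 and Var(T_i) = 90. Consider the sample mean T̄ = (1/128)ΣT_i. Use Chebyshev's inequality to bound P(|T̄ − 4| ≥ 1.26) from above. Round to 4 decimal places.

Var(T̄) = Var(T_i)/n = 90/128 = 0.70312.
Chebyshev: P(|T̄ − 4| ≥ 1.26) ≤ Var(T̄)/(1.26)² = 90/(128·1.26²) = 0.4429.

0.4429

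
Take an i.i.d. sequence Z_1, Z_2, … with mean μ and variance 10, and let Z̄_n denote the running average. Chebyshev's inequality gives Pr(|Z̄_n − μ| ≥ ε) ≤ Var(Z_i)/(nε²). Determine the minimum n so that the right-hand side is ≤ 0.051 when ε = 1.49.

Require 10/(n·1.49²) ≤ 0.051, i.e. n ≥ 10/(0.051·1.49²) = 88.320.
The smallest integer n is 89.

89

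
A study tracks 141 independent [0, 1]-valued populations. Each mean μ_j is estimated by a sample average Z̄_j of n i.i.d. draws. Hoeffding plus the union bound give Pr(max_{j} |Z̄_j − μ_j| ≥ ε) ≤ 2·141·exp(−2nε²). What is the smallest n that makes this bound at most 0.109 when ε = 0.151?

173

Need 2·141·exp(−2nε²) ≤ 0.109, i.e. exp(−2nε²) ≤ 0.109/282.
So 2nε² ≥ ln(282/0.109) = 7.858314.
Hence n ≥ 7.858314/(2·0.151²) = 172.324.
The smallest integer n is 173.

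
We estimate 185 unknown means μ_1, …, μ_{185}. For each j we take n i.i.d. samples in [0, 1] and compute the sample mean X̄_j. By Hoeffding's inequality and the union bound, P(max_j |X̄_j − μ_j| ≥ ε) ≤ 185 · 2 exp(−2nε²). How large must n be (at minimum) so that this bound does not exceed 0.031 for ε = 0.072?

Need 2·185·exp(−2nε²) ≤ 0.031, i.e. exp(−2nε²) ≤ 0.031/370.
So 2nε² ≥ ln(370/0.031) = 9.387271.
Hence n ≥ 9.387271/(2·0.072²) = 905.408.
The smallest integer n is 906.

906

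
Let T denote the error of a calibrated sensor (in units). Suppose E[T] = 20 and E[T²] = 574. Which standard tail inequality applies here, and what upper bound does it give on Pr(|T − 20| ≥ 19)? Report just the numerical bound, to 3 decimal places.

The first two moments determine the variance, so Chebyshev's inequality is the sharpest standard bound available.
Var(T) = E[T²] − (E[T])² = 574 − 400 = 174.
Chebyshev's inequality: Pr(|T − μ| ≥ t) ≤ Var(T)/t² = 174/361 = 0.4820.

0.482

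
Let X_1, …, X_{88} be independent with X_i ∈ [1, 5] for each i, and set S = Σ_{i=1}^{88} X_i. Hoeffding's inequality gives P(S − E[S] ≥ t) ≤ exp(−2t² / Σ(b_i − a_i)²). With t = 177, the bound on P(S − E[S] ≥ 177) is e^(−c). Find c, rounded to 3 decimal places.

Σ(b_i − a_i)² = 88·(4)² = 1408.
c = 2t²/1408 = 2·177²/1408 = 44.5014.

44.501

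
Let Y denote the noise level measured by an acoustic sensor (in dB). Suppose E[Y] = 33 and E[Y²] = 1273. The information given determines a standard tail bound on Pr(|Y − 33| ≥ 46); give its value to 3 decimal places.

0.087

The first two moments determine the variance, so Chebyshev's inequality is the sharpest standard bound available.
Var(Y) = E[Y²] − (E[Y])² = 1273 − 1089 = 184.
Chebyshev's inequality: Pr(|Y − μ| ≥ t) ≤ Var(Y)/t² = 184/2116 = 0.0870.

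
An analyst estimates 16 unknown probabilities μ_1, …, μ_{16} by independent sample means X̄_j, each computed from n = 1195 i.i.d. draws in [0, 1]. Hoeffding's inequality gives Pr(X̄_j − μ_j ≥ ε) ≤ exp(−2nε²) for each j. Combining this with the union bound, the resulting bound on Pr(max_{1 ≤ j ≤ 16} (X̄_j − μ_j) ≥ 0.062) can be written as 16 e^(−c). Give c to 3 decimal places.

Union bound over the 16 events: Pr(max_{1 ≤ j ≤ 16} (X̄_j − μ_j) ≥ 0.062) ≤ 16·exp(−2nε²) = 16 exp(−2·1195·0.062²).
So c = 2·1195·0.062² = 9.1872.

9.187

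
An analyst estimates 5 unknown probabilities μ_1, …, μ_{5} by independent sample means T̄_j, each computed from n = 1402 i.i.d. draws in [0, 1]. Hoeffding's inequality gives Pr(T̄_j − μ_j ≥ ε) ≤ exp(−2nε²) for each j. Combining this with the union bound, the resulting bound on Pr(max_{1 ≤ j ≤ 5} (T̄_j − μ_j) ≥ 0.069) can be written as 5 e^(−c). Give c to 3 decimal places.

13.350

Union bound over the 5 events: Pr(max_{1 ≤ j ≤ 5} (T̄_j − μ_j) ≥ 0.069) ≤ 5·exp(−2nε²) = 5 exp(−2·1402·0.069²).
So c = 2·1402·0.069² = 13.3498.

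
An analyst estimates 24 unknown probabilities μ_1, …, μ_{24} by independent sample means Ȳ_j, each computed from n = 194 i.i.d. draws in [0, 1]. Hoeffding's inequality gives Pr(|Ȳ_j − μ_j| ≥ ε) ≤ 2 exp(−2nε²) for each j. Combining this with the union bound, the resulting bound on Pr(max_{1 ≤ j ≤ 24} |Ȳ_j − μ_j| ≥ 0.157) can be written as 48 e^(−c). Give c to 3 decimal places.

Union bound over the 24 events: Pr(max_{1 ≤ j ≤ 24} |Ȳ_j − μ_j| ≥ 0.157) ≤ 24·2·exp(−2nε²) = 48 exp(−2·194·0.157²).
So c = 2·194·0.157² = 9.5638.

9.564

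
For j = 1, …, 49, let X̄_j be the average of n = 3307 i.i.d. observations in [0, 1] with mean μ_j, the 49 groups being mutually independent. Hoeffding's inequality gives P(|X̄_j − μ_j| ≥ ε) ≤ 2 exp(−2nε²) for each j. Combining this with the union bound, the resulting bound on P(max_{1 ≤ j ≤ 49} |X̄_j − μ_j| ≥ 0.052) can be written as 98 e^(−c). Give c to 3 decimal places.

17.884

Union bound over the 49 events: P(max_{1 ≤ j ≤ 49} |X̄_j − μ_j| ≥ 0.052) ≤ 49·2·exp(−2nε²) = 98 exp(−2·3307·0.052²).
So c = 2·3307·0.052² = 17.8843.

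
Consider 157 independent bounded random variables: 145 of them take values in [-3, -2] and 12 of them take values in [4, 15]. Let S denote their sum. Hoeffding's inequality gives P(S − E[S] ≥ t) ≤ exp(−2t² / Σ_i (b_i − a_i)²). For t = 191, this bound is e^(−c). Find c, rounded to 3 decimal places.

Σ(b_i − a_i)² = 145·1² + 12·11² = 1597.
c = 2t² / 1597 = 2·191² / 1597 = 45.6869.

45.687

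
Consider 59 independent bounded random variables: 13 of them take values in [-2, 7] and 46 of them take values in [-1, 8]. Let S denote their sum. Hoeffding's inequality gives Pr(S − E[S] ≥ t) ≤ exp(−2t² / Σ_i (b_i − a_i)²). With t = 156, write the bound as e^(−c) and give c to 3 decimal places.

Σ(b_i − a_i)² = 13·9² + 46·9² = 4779.
c = 2t² / 4779 = 2·156² / 4779 = 10.1846.

10.185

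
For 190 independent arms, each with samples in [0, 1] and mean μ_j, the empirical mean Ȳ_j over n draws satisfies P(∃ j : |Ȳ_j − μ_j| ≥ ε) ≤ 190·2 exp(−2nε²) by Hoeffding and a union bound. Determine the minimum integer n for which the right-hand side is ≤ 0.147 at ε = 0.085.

544

Need 2·190·exp(−2nε²) ≤ 0.147, i.e. exp(−2nε²) ≤ 0.147/380.
So 2nε² ≥ ln(380/0.147) = 7.857494.
Hence n ≥ 7.857494/(2·0.085²) = 543.771.
The smallest integer n is 544.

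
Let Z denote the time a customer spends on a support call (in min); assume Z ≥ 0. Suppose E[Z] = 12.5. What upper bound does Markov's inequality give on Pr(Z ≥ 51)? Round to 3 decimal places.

Markov's inequality: for a non-negative random variable, Pr(Z ≥ a) ≤ E[Z]/a.
Here E[Z] = 12.5 and a = 51, so the bound is 12.5/51 = 0.2451.

0.245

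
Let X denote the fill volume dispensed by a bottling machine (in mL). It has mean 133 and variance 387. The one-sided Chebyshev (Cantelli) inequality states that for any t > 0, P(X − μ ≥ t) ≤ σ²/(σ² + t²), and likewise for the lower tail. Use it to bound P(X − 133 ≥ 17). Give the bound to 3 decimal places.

Here σ² = 387 and t = 17, so σ² + t² = 676.
Cantelli's bound: 387/676 = 0.5725.

0.572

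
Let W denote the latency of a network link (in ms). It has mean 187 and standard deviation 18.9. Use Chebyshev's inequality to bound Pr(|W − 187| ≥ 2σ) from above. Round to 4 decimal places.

Chebyshev: Pr(|W − μ| ≥ t) ≤ Var(W)/t².
Var(W) = σ² = 18.9² = 357.21.
t = 2·18.9 = 37.8.
Bound = 357.21 / 1428.84 = 0.2500.

0.2500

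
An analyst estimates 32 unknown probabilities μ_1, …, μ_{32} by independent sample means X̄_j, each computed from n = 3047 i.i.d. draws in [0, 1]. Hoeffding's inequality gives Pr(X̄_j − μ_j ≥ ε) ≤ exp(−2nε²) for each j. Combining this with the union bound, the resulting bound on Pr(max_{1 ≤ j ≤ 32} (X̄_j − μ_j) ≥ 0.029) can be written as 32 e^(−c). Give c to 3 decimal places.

5.125

Union bound over the 32 events: Pr(max_{1 ≤ j ≤ 32} (X̄_j − μ_j) ≥ 0.029) ≤ 32·exp(−2nε²) = 32 exp(−2·3047·0.029²).
So c = 2·3047·0.029² = 5.1251.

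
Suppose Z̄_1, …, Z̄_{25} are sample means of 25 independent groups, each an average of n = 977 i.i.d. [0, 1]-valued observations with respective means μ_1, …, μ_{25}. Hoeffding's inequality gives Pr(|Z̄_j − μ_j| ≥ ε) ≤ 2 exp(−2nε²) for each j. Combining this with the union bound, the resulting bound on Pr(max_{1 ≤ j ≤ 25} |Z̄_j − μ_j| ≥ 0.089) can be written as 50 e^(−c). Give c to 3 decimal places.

15.478

Union bound over the 25 events: Pr(max_{1 ≤ j ≤ 25} |Z̄_j − μ_j| ≥ 0.089) ≤ 25·2·exp(−2nε²) = 50 exp(−2·977·0.089²).
So c = 2·977·0.089² = 15.4776.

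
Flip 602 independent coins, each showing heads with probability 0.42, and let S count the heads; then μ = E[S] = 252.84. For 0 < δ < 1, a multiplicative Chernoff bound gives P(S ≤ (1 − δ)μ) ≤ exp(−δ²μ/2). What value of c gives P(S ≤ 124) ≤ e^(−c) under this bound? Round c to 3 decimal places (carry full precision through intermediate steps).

32.827

Write 124 = (1 − δ)μ, so δ = 1 − 124/252.84 = 0.5095713…
Then the exponent is δ²μ/2 = (μ − 124)²/(2μ) = 32.826581.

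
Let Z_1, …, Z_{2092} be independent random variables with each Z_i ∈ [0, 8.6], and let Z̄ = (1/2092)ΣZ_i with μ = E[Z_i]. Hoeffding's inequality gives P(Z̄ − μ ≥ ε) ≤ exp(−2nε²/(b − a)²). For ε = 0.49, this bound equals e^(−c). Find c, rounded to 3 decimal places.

13.583

c = 2nε²/(b − a)² = 2·2092·0.49² / 8.6² = 13.5827.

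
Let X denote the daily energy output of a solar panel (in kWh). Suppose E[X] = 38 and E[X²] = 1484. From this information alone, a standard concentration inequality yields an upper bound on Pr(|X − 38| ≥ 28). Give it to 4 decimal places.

The first two moments determine the variance, so Chebyshev's inequality is the sharpest standard bound available.
Var(X) = E[X²] − (E[X])² = 1484 − 1444 = 40.
Chebyshev's inequality: Pr(|X − μ| ≥ t) ≤ Var(X)/t² = 40/784 = 0.0510.

0.0510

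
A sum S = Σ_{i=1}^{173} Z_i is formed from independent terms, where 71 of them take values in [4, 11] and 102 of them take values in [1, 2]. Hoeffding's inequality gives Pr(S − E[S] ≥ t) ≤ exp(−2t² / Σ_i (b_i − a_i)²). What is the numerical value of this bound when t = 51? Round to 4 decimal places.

Σ(b_i − a_i)² = 71·7² + 102·1² = 3581.
Exponent = 2·51² / 3581 = 1.45267.
Bound = exp(−1.45267) = 0.23395.

0.2339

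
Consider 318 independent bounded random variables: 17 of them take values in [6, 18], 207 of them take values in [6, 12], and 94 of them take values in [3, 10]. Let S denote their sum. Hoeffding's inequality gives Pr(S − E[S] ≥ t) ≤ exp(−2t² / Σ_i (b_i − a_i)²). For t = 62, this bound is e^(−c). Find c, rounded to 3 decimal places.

0.530

Σ(b_i − a_i)² = 17·12² + 207·6² + 94·7² = 14506.
c = 2t² / 14506 = 2·62² / 14506 = 0.5300.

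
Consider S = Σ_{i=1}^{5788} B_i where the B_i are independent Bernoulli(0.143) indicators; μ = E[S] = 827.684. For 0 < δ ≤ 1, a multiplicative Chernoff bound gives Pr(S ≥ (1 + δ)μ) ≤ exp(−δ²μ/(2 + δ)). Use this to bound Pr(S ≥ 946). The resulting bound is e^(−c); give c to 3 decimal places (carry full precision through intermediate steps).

Write 946 = (1 + δ)μ, so δ = 946/827.684 − 1 = 0.1429483…
Then the exponent is δ²μ/(2 + δ) = (946 − μ)² / (μ·(2 + δ)) = 7.892429.

7.892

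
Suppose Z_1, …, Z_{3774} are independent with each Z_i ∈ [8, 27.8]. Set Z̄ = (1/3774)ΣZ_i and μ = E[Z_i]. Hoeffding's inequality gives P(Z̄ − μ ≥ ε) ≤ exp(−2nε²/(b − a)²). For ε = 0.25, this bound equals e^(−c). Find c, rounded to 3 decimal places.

c = 2nε²/(b − a)² = 2·3774·0.25² / 19.8² = 1.2033.

1.203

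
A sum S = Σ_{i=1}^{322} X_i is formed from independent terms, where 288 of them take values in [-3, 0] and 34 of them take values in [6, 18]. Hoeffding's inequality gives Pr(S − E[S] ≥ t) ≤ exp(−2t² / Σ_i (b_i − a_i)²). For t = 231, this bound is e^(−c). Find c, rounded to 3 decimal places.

14.252

Σ(b_i − a_i)² = 288·3² + 34·12² = 7488.
c = 2t² / 7488 = 2·231² / 7488 = 14.2524.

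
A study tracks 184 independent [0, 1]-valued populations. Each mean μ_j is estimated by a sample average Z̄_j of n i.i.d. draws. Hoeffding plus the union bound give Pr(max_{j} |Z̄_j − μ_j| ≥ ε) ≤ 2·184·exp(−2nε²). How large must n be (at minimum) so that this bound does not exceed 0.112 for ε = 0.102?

390

Need 2·184·exp(−2nε²) ≤ 0.112, i.e. exp(−2nε²) ≤ 0.112/368.
So 2nε² ≥ ln(368/0.112) = 8.097339.
Hence n ≥ 8.097339/(2·0.102²) = 389.145.
The smallest integer n is 390.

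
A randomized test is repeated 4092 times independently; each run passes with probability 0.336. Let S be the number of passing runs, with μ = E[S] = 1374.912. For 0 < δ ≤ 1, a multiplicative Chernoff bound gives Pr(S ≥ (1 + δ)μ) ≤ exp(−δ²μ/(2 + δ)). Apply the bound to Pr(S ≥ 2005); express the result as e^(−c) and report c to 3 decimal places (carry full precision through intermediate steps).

117.462

Write 2005 = (1 + δ)μ, so δ = 2005/1374.912 − 1 = 0.4582751…
Then the exponent is δ²μ/(2 + δ) = (2005 − μ)² / (μ·(2 + δ)) = 117.461901.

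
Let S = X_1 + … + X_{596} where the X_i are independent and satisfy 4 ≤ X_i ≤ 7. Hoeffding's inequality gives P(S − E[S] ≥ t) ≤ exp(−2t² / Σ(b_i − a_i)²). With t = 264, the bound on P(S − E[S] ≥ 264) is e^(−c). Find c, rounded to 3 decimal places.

25.987

Σ(b_i − a_i)² = 596·(3)² = 5364.
c = 2t²/5364 = 2·264²/5364 = 25.9866.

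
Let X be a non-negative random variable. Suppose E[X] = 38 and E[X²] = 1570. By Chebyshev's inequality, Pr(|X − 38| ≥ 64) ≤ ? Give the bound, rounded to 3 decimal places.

Var(X) = E[X²] − (E[X])² = 1570 − 1444 = 126.
Chebyshev's inequality: Pr(|X − μ| ≥ t) ≤ Var(X)/t² = 126/4096 = 0.0308.

0.031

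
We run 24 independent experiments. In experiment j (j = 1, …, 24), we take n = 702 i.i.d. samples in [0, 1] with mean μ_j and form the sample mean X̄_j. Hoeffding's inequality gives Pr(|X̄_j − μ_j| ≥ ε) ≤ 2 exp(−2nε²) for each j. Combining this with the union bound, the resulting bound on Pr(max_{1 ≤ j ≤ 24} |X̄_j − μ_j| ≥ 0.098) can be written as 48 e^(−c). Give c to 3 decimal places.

13.484

Union bound over the 24 events: Pr(max_{1 ≤ j ≤ 24} |X̄_j − μ_j| ≥ 0.098) ≤ 24·2·exp(−2nε²) = 48 exp(−2·702·0.098²).
So c = 2·702·0.098² = 13.4840.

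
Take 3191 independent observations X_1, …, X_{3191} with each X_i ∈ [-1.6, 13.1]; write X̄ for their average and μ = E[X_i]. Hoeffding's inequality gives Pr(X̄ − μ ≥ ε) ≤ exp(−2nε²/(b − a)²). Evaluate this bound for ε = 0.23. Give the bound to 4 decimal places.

Exponent: 2nε²/(b − a)² = 2·3191·0.23² / 14.7² = 1.56235.
Bound = exp(−1.56235) = 0.20964.

0.2096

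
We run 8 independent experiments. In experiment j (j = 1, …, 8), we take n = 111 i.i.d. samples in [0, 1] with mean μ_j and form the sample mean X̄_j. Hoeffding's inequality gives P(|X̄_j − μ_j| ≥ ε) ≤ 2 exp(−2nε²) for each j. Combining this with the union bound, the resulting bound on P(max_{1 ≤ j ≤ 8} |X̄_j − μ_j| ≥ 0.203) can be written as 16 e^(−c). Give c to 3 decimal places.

9.148

Union bound over the 8 events: P(max_{1 ≤ j ≤ 8} |X̄_j − μ_j| ≥ 0.203) ≤ 8·2·exp(−2nε²) = 16 exp(−2·111·0.203²).
So c = 2·111·0.203² = 9.1484.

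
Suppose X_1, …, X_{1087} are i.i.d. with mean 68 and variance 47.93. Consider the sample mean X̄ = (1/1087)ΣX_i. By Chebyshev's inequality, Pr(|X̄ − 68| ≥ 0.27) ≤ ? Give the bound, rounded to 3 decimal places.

0.605

Var(X̄) = Var(X_i)/n = 47.93/1087 = 0.044094.
Chebyshev: Pr(|X̄ − 68| ≥ 0.27) ≤ Var(X̄)/(0.27)² = 47.93/(1087·0.27²) = 0.6049.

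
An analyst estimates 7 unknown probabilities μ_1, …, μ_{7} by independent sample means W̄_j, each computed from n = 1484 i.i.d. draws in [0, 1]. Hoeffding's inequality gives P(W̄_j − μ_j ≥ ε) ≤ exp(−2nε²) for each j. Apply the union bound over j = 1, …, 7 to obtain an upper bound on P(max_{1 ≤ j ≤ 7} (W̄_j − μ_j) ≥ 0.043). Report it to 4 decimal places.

0.0290

Per-experiment Hoeffding bound: exp(−2·1484·0.043²) = exp(−5.48783) = 0.0041368.
Union bound over 7 events: 7·0.0041368 = 0.02896.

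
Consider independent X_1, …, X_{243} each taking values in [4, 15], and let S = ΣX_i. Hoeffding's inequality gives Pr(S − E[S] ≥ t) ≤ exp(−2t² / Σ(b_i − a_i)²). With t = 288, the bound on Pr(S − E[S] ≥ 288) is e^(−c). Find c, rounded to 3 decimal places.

Σ(b_i − a_i)² = 243·(11)² = 29403.
c = 2t²/29403 = 2·288²/29403 = 5.6419.

5.642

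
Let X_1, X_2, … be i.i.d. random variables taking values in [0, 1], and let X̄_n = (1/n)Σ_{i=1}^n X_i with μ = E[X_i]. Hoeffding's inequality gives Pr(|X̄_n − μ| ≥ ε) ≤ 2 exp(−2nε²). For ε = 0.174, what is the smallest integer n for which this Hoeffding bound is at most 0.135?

Require 2·exp(−2nε²) ≤ 0.135, i.e. 2nε² ≥ ln(2/0.135) = 2.695628.
So n ≥ 2.695628 / (2·0.174²) = 44.518.
The smallest integer n is 45.

45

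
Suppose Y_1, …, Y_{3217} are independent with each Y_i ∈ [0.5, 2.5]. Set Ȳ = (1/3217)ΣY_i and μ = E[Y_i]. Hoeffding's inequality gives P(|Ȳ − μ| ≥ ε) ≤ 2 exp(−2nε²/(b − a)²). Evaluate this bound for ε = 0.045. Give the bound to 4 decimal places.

Exponent: 2nε²/(b − a)² = 2·3217·0.045² / 2² = 3.25721.
Bound = 2·exp(−3.25721) = 0.07699.

0.0770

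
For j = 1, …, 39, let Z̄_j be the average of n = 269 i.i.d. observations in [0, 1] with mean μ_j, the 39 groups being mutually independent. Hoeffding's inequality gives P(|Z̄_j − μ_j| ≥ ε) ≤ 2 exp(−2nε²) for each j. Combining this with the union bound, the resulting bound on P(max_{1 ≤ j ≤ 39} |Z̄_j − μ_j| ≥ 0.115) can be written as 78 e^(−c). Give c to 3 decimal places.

7.115

Union bound over the 39 events: P(max_{1 ≤ j ≤ 39} |Z̄_j − μ_j| ≥ 0.115) ≤ 39·2·exp(−2nε²) = 78 exp(−2·269·0.115²).
So c = 2·269·0.115² = 7.1151.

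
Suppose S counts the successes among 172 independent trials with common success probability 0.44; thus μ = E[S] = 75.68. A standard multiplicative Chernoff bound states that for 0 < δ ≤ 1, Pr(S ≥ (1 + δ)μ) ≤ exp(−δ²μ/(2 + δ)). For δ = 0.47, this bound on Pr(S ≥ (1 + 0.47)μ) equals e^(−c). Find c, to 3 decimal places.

6.768

c = δ²μ/(2 + δ) = 0.47²·75.68/(2 + 0.47) = 6.7683.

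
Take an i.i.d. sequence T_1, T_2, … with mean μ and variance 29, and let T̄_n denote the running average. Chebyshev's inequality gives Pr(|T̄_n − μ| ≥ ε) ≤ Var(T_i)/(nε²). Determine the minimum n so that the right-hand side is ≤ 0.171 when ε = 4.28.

Require 29/(n·4.28²) ≤ 0.171, i.e. n ≥ 29/(0.171·4.28²) = 9.258.
The smallest integer n is 10.

10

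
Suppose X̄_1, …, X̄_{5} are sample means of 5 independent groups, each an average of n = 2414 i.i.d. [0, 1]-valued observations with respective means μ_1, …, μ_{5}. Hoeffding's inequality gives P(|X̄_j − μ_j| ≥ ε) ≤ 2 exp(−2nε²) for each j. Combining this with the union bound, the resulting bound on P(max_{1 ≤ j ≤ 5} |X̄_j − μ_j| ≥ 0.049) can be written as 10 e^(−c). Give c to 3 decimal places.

11.592

Union bound over the 5 events: P(max_{1 ≤ j ≤ 5} |X̄_j − μ_j| ≥ 0.049) ≤ 5·2·exp(−2nε²) = 10 exp(−2·2414·0.049²).
So c = 2·2414·0.049² = 11.5920.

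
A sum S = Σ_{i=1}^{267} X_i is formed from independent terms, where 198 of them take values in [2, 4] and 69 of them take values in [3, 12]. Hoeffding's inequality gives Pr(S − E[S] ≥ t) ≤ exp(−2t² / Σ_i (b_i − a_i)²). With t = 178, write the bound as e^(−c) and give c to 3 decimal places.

Σ(b_i − a_i)² = 198·2² + 69·9² = 6381.
c = 2t² / 6381 = 2·178² / 6381 = 9.9307.

9.931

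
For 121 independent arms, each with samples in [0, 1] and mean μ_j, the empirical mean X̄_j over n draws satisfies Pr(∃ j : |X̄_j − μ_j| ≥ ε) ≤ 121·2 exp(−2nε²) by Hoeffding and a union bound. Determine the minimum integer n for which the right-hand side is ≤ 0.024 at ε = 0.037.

3367

Need 2·121·exp(−2nε²) ≤ 0.024, i.e. exp(−2nε²) ≤ 0.024/242.
So 2nε² ≥ ln(242/0.024) = 9.218639.
Hence n ≥ 9.218639/(2·0.037²) = 3366.924.
The smallest integer n is 3367.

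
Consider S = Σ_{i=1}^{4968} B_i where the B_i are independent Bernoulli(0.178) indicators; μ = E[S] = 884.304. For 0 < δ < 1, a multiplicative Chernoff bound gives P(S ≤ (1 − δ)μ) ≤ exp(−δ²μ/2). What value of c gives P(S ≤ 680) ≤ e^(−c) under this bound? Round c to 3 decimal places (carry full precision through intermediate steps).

Write 680 = (1 − δ)μ, so δ = 1 − 680/884.304 = 0.2310337…
Then the exponent is δ²μ/2 = (μ − 680)²/(2μ) = 23.600552.

23.601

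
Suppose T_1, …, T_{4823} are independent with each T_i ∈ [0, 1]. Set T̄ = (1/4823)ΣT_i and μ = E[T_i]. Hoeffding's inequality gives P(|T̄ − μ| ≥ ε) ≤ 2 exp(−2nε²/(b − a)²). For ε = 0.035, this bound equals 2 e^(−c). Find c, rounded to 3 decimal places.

c = 2nε²/(b − a)² = 2·4823·0.035² / 1² = 11.8163.

11.816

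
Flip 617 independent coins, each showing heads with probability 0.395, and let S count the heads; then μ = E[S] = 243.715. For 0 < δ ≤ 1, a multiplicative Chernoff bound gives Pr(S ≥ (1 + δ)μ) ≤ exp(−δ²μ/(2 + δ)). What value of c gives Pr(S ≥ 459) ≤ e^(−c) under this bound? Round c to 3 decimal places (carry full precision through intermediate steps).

Write 459 = (1 + δ)μ, so δ = 459/243.715 − 1 = 0.8833474…
Then the exponent is δ²μ/(2 + δ) = (459 − μ)² / (μ·(2 + δ)) = 65.955090.

65.955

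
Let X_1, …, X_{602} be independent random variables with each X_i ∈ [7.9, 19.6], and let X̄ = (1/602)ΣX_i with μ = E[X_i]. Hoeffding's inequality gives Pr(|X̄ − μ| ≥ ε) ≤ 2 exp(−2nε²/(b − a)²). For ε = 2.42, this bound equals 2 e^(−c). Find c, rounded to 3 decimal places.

51.509

c = 2nε²/(b − a)² = 2·602·2.42² / 11.7² = 51.5093.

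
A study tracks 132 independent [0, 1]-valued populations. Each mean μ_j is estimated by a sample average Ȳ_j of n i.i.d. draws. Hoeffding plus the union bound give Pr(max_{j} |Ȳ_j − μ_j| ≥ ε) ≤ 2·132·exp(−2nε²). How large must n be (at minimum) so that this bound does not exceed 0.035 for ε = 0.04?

Need 2·132·exp(−2nε²) ≤ 0.035, i.e. exp(−2nε²) ≤ 0.035/264.
So 2nε² ≥ ln(264/0.035) = 8.928356.
Hence n ≥ 8.928356/(2·0.04²) = 2790.111.
The smallest integer n is 2791.

2791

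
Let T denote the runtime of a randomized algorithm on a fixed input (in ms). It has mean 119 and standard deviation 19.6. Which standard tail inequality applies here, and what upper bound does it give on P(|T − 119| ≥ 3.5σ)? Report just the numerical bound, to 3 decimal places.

Mean and variance are known, so Chebyshev's inequality applies.
Chebyshev: P(|T − μ| ≥ t) ≤ Var(T)/t².
Var(T) = σ² = 19.6² = 384.16.
t = 3.5·19.6 = 68.6.
Bound = 384.16 / 4705.96 = 0.0816.

0.082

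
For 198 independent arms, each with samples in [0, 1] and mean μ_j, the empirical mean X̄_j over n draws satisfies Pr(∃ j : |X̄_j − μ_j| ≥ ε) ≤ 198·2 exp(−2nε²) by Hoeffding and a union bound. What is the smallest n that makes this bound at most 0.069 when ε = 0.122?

291

Need 2·198·exp(−2nε²) ≤ 0.069, i.e. exp(−2nε²) ≤ 0.069/396.
So 2nε² ≥ ln(396/0.069) = 8.655063.
Hence n ≥ 8.655063/(2·0.122²) = 290.751.
The smallest integer n is 291.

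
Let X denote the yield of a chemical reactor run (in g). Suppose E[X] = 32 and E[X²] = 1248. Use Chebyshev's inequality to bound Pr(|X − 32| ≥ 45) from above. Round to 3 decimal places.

Var(X) = E[X²] − (E[X])² = 1248 − 1024 = 224.
Chebyshev's inequality: Pr(|X − μ| ≥ t) ≤ Var(X)/t² = 224/2025 = 0.1106.

0.111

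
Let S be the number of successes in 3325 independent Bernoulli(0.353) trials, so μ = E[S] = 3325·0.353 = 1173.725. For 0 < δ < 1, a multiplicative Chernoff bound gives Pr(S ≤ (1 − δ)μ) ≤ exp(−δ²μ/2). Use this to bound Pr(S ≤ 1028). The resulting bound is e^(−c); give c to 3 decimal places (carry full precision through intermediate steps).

Write 1028 = (1 − δ)μ, so δ = 1 − 1028/1173.725 = 0.124156…
Then the exponent is δ²μ/2 = (μ − 1028)²/(2μ) = 9.046316.

9.046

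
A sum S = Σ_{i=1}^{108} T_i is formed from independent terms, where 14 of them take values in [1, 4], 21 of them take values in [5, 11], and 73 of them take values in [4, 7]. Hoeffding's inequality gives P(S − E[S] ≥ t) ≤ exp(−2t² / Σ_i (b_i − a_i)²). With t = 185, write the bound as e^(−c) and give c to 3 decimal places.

44.477

Σ(b_i − a_i)² = 14·3² + 21·6² + 73·3² = 1539.
c = 2t² / 1539 = 2·185² / 1539 = 44.4769.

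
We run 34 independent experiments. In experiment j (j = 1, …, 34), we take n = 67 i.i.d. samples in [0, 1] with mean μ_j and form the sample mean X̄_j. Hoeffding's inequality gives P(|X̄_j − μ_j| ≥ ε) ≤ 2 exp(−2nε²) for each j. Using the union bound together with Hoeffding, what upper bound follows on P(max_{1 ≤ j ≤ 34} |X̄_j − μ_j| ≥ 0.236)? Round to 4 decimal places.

0.0390

Per-experiment Hoeffding bound: 2·exp(−2·67·0.236²) = 2·exp(−7.46326) = 0.0011476.
Union bound over 34 events: 34·0.0011476 = 0.03902.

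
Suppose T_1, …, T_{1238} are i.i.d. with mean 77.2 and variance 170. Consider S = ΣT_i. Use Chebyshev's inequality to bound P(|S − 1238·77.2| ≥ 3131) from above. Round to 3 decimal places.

Var(S) = n·Var(T_i) = 1238·170 = 210460.
Chebyshev: P(|S − 1238·77.2| ≥ 3131) ≤ Var(S)/3131² = 210460/9803161 = 0.0215.

0.021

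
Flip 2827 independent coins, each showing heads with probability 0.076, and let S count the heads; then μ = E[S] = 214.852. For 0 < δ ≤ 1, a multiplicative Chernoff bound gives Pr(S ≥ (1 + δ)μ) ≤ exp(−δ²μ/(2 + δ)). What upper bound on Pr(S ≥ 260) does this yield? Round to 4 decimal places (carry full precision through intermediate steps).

0.0137

Write 260 = (1 + δ)μ, so δ = 260/214.852 − 1 = 0.2101353…
Then the exponent is δ²μ/(2 + δ) = (260 − μ)² / (μ·(2 + δ)) = 4.292584.
Bound = exp(−4.292584) = 0.01367.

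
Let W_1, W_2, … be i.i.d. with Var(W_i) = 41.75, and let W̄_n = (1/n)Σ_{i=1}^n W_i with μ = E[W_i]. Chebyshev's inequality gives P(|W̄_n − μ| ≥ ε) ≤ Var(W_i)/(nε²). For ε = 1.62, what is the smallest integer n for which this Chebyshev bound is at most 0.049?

325

Require 41.75/(n·1.62²) ≤ 0.049, i.e. n ≥ 41.75/(0.049·1.62²) = 324.661.
The smallest integer n is 325.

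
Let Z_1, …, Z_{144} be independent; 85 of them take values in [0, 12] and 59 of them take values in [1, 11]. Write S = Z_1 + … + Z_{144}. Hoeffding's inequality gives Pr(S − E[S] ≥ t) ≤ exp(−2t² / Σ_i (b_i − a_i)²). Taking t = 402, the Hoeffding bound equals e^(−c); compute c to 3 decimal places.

Σ(b_i − a_i)² = 85·12² + 59·10² = 18140.
c = 2t² / 18140 = 2·402² / 18140 = 17.8174.

17.817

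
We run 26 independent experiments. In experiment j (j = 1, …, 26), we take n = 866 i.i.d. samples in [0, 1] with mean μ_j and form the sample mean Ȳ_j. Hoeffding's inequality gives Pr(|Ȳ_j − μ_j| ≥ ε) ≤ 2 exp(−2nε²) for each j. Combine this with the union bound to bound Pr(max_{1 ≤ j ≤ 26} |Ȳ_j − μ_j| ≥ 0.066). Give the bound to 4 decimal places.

0.0275

Per-experiment Hoeffding bound: 2·exp(−2·866·0.066²) = 2·exp(−7.54459) = 0.0010579.
Union bound over 26 events: 26·0.0010579 = 0.02751.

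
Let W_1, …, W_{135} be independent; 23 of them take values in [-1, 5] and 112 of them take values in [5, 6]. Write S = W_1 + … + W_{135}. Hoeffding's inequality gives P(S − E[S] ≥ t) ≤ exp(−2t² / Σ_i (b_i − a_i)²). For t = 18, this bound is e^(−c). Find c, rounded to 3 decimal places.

Σ(b_i − a_i)² = 23·6² + 112·1² = 940.
c = 2t² / 940 = 2·18² / 940 = 0.6894.

0.689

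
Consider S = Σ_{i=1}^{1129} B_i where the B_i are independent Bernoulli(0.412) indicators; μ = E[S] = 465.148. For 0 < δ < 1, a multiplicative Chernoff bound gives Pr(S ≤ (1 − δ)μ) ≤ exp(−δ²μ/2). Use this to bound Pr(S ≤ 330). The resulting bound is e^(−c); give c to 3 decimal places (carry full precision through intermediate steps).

Write 330 = (1 − δ)μ, so δ = 1 − 330/465.148 = 0.2905484…
Then the exponent is δ²μ/2 = (μ − 330)²/(2μ) = 19.633517.

19.634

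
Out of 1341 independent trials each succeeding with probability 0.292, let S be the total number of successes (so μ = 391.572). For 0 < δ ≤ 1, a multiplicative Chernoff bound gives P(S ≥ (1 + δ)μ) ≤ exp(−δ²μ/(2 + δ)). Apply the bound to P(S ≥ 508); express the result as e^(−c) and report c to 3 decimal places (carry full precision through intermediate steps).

15.069

Write 508 = (1 + δ)μ, so δ = 508/391.572 − 1 = 0.2973348…
Then the exponent is δ²μ/(2 + δ) = (508 − μ)² / (μ·(2 + δ)) = 15.068810.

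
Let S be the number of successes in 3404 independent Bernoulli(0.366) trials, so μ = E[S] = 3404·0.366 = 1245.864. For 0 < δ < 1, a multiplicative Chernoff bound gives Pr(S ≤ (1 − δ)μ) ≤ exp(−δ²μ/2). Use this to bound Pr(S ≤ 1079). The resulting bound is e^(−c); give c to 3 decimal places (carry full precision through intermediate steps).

Write 1079 = (1 − δ)μ, so δ = 1 − 1079/1245.864 = 0.1339344…
Then the exponent is δ²μ/2 = (μ − 1079)²/(2μ) = 11.174412.

11.174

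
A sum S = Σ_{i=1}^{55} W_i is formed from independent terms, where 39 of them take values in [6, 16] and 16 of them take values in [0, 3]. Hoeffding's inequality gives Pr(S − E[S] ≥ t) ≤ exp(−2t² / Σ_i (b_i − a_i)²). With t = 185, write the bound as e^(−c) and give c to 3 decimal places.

16.926

Σ(b_i − a_i)² = 39·10² + 16·3² = 4044.
c = 2t² / 4044 = 2·185² / 4044 = 16.9263.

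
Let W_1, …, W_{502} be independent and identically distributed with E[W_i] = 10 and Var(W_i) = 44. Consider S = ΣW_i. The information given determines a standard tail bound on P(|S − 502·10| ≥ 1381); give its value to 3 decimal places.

0.012

With mean and variance of each term known, Chebyshev's inequality bounds the deviation of the sum (or sample mean).
Var(S) = n·Var(W_i) = 502·44 = 22088.
Chebyshev: P(|S − 502·10| ≥ 1381) ≤ Var(S)/1381² = 22088/1907161 = 0.0116.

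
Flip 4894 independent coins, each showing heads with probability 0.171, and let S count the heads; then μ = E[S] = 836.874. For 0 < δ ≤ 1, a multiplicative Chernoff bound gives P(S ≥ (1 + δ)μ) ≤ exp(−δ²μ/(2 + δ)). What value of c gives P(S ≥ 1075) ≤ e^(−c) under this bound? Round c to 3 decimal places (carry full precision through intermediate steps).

29.659

Write 1075 = (1 + δ)μ, so δ = 1075/836.874 − 1 = 0.2845422…
Then the exponent is δ²μ/(2 + δ) = (1075 − μ)² / (μ·(2 + δ)) = 29.658854.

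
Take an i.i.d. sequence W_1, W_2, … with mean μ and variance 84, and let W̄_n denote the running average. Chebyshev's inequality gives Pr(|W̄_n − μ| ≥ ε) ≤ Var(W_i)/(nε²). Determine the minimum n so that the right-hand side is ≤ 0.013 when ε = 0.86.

Require 84/(n·0.86²) ≤ 0.013, i.e. n ≥ 84/(0.013·0.86²) = 8736.531.
The smallest integer n is 8737.

8737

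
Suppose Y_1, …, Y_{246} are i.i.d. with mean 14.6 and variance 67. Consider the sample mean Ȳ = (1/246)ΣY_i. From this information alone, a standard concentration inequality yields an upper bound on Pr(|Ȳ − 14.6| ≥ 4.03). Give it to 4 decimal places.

0.0168

With mean and variance of each term known, Chebyshev's inequality bounds the deviation of the sum (or sample mean).
Var(Ȳ) = Var(Y_i)/n = 67/246 = 0.27236.
Chebyshev: Pr(|Ȳ − 14.6| ≥ 4.03) ≤ Var(Ȳ)/(4.03)² = 67/(246·4.03²) = 0.0168.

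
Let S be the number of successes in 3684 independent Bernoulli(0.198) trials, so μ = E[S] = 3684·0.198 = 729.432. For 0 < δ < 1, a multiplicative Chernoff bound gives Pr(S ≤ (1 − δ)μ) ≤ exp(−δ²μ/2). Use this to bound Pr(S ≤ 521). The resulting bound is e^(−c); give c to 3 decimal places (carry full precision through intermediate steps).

29.779

Write 521 = (1 − δ)μ, so δ = 1 − 521/729.432 = 0.2857456…
Then the exponent is δ²μ/2 = (μ − 521)²/(2μ) = 29.779266.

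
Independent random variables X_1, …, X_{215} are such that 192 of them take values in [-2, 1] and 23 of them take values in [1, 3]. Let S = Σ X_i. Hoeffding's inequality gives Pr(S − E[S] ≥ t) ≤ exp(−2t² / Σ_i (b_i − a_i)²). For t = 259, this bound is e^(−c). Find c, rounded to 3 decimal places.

73.715

Σ(b_i − a_i)² = 192·3² + 23·2² = 1820.
c = 2t² / 1820 = 2·259² / 1820 = 73.7154.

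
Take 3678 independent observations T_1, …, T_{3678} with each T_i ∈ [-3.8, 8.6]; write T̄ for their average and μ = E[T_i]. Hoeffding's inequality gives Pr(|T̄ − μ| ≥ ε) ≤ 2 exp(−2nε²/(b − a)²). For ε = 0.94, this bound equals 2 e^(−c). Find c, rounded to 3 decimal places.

42.272

c = 2nε²/(b − a)² = 2·3678·0.94² / 12.4² = 42.2721.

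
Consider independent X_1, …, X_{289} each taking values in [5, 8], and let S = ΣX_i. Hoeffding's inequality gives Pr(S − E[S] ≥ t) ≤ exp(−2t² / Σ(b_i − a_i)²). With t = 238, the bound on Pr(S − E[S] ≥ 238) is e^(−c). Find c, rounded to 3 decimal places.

Σ(b_i − a_i)² = 289·(3)² = 2601.
c = 2t²/2601 = 2·238²/2601 = 43.5556.

43.556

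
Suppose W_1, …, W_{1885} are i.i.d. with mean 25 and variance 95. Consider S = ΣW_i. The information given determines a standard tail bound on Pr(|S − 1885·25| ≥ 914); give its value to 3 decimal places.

With mean and variance of each term known, Chebyshev's inequality bounds the deviation of the sum (or sample mean).
Var(S) = n·Var(W_i) = 1885·95 = 179075.
Chebyshev: Pr(|S − 1885·25| ≥ 914) ≤ Var(S)/914² = 179075/835396 = 0.2144.

0.214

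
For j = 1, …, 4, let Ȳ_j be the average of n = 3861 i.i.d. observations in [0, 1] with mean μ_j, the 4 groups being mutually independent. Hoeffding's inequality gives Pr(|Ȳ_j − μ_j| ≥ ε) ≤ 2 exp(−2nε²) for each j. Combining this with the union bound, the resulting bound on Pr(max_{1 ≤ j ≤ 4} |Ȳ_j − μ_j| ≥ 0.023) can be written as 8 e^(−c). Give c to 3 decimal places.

Union bound over the 4 events: Pr(max_{1 ≤ j ≤ 4} |Ȳ_j − μ_j| ≥ 0.023) ≤ 4·2·exp(−2nε²) = 8 exp(−2·3861·0.023²).
So c = 2·3861·0.023² = 4.0849.

4.085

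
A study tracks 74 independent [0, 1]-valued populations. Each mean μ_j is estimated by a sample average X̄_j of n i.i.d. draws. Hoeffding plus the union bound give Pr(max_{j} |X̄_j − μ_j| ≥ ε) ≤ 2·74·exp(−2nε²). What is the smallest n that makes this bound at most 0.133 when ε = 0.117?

257

Need 2·74·exp(−2nε²) ≤ 0.133, i.e. exp(−2nε²) ≤ 0.133/148.
So 2nε² ≥ ln(148/0.133) = 7.014618.
Hence n ≥ 7.014618/(2·0.117²) = 256.214.
The smallest integer n is 257.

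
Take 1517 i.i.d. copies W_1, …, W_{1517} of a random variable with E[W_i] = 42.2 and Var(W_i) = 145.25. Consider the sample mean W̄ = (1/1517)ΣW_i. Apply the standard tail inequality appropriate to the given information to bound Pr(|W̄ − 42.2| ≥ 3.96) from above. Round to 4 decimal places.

0.0061

With mean and variance of each term known, Chebyshev's inequality bounds the deviation of the sum (or sample mean).
Var(W̄) = Var(W_i)/n = 145.25/1517 = 0.095748.
Chebyshev: Pr(|W̄ − 42.2| ≥ 3.96) ≤ Var(W̄)/(3.96)² = 145.25/(1517·3.96²) = 0.0061.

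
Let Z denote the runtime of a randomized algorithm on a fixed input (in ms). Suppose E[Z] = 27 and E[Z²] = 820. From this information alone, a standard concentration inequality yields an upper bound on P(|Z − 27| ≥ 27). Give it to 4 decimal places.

0.1248

The first two moments determine the variance, so Chebyshev's inequality is the sharpest standard bound available.
Var(Z) = E[Z²] − (E[Z])² = 820 − 729 = 91.
Chebyshev's inequality: P(|Z − μ| ≥ t) ≤ Var(Z)/t² = 91/729 = 0.1248.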